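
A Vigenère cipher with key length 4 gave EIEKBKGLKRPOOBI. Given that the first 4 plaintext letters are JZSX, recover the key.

VJMN

Subtract each crib letter from the matching ciphertext letter (mod 26):
E(4)−J(9)=-5≡21 → V
I(8)−Z(25)=-17≡9 → J
E(4)−S(18)=-14≡12 → M
K(10)−X(23)=-13≡13 → N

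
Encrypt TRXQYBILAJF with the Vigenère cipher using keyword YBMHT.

Repeat the key across the message: YBMHTYBMHTY
T(19)+Y(24): 43≡17 → R
R(17)+B(1): 18 → S
X(23)+M(12): 35≡9 → J
Q(16)+H(7): 23 → X
Y(24)+T(19): 43≡17 → R
B(1)+Y(24): 25 → Z
I(8)+B(1): 9 → J
L(11)+M(12): 23 → X
A(0)+H(7): 7 → H
J(9)+T(19): 28≡2 → C
F(5)+Y(24): 29≡3 → D

RSJXRZJXHCD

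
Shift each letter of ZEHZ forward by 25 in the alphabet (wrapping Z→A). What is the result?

Z(25): 25+25=50≡24 → Y
E(4): 4+25=29≡3 → D
H(7): 7+25=32≡6 → G
Z(25): 25+25=50≡24 → Y

YDGY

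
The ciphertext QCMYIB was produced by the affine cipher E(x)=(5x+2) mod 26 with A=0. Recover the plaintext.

IACUWF

The inverse of 5 mod 26 is 21, since 5·21=105≡1. Apply D(y)=21·(y−2) mod 26:
Q(16): 21·(16−2)=294≡8 → I
C(2): 21·(2−2)=0 → A
M(12): 21·(12−2)=210≡2 → C
Y(24): 21·(24−2)=462≡20 → U
I(8): 21·(8−2)=126≡22 → W
B(1): 21·(1−2)=-21≡5 → F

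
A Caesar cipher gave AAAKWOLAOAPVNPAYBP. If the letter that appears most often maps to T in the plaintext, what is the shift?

7

The most frequent ciphertext letter is A (appears 6 times).
A is position 0; T is position 19.
Shift = -19≡7.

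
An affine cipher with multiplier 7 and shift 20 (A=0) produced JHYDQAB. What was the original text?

The inverse of 7 mod 26 is 15, since 7·15=105≡1. Apply D(y)=15·(y−20) mod 26:
J(9): 15·(9−20)=-165≡17 → R
H(7): 15·(7−20)=-195≡13 → N
Y(24): 15·(24−20)=60≡8 → I
D(3): 15·(3−20)=-255≡5 → F
Q(16): 15·(16−20)=-60≡18 → S
A(0): 15·(0−20)=-300≡12 → M
B(1): 15·(1−20)=-285≡1 → B

RNIFSMB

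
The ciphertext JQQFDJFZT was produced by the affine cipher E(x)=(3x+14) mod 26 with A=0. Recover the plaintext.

HSSXFHXVT

The inverse of 3 mod 26 is 9, since 3·9=27≡1. Apply D(y)=9·(y−14) mod 26:
J(9): 9·(9−14)=-45≡7 → H
Q(16): 9·(16−14)=18 → S
Q(16): 9·(16−14)=18 → S
F(5): 9·(5−14)=-81≡23 → X
D(3): 9·(3−14)=-99≡5 → F
J(9): 9·(9−14)=-45≡7 → H
F(5): 9·(5−14)=-81≡23 → X
Z(25): 9·(25−14)=99≡21 → V
T(19): 9·(19−14)=45≡19 → T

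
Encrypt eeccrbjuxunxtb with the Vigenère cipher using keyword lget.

pkgvchnniarqeh

Repeat the key across the message: lgetlgetlgetlg
e(4)+l(11): 15 → p
e(4)+g(6): 10 → k
c(2)+e(4): 6 → g
c(2)+t(19): 21 → v
r(17)+l(11): 28≡2 → c
b(1)+g(6): 7 → h
j(9)+e(4): 13 → n
u(20)+t(19): 39≡13 → n
x(23)+l(11): 34≡8 → i
u(20)+g(6): 26≡0 → a
n(13)+e(4): 17 → r
x(23)+t(19): 42≡16 → q
t(19)+l(11): 30≡4 → e
b(1)+g(6): 7 → h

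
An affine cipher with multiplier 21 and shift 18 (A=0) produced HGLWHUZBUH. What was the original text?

The inverse of 21 mod 26 is 5, since 21·5=105≡1. Apply D(y)=5·(y−18) mod 26:
H(7): 5·(7−18)=-55≡23 → X
G(6): 5·(6−18)=-60≡18 → S
L(11): 5·(11−18)=-35≡17 → R
W(22): 5·(22−18)=20 → U
H(7): 5·(7−18)=-55≡23 → X
U(20): 5·(20−18)=10 → K
Z(25): 5·(25−18)=35≡9 → J
B(1): 5·(1−18)=-85≡19 → T
U(20): 5·(20−18)=10 → K
H(7): 5·(7−18)=-55≡23 → X

XSRUXKJTKX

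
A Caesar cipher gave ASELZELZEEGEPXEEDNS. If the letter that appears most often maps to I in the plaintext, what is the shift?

22

The most frequent ciphertext letter is E (appears 7 times).
E is position 4; I is position 8.
Shift = -4≡22.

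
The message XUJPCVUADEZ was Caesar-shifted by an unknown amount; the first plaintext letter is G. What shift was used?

17

From the crib: X(23)−G(6)=17, so the shift is 17.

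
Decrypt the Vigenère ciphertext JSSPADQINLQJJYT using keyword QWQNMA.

Repeat the key across the ciphertext: QWQNMAQWQNMAQWQ
J(9)−Q(16): -7≡19 → T
S(18)−W(22): -4≡22 → W
S(18)−Q(16): 2 → C
P(15)−N(13): 2 → C
A(0)−M(12): -12≡14 → O
D(3)−A(0): 3 → D
Q(16)−Q(16): 0 → A
I(8)−W(22): -14≡12 → M
N(13)−Q(16): -3≡23 → X
L(11)−N(13): -2≡24 → Y
Q(16)−M(12): 4 → E
J(9)−A(0): 9 → J
J(9)−Q(16): -7≡19 → T
Y(24)−W(22): 2 → C
T(19)−Q(16): 3 → D

TWCCODAMXYEJTCD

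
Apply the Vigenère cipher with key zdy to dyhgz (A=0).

cbffc

Repeat the key across the message: zdyzd
d(3)+z(25): 28≡2 → c
y(24)+d(3): 27≡1 → b
h(7)+y(24): 31≡5 → f
g(6)+z(25): 31≡5 → f
z(25)+d(3): 28≡2 → c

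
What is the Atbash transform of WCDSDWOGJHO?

DXWHWDLTQSL

W(22) → D(3)
C(2) → X(23)
D(3) → W(22)
S(18) → H(7)
D(3) → W(22)
W(22) → D(3)
O(14) → L(11)
G(6) → T(19)
J(9) → Q(16)
H(7) → S(18)
O(14) → L(11)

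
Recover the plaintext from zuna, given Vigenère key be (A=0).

Repeat the key across the ciphertext: bebe
z(25)−b(1): 24 → y
u(20)−e(4): 16 → q
n(13)−b(1): 12 → m
a(0)−e(4): -4≡22 → w

yqmw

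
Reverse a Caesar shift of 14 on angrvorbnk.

mzsdhadnzw

a(0): 0−14=-14≡12 → m
n(13): 13−14=-1≡25 → z
g(6): 6−14=-8≡18 → s
r(17): 17−14=3 → d
v(21): 21−14=7 → h
o(14): 14−14=0 → a
r(17): 17−14=3 → d
b(1): 1−14=-13≡13 → n
n(13): 13−14=-1≡25 → z
k(10): 10−14=-4≡22 → w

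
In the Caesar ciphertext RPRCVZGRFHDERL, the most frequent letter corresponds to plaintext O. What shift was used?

The most frequent ciphertext letter is R (appears 4 times).
R is position 17; O is position 14.
Shift = 3.

3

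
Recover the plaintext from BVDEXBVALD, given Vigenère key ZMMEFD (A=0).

CJRASYWOZZ

Repeat the key across the ciphertext: ZMMEFDZMME
B(1)−Z(25): -24≡2 → C
V(21)−M(12): 9 → J
D(3)−M(12): -9≡17 → R
E(4)−E(4): 0 → A
X(23)−F(5): 18 → S
B(1)−D(3): -2≡24 → Y
V(21)−Z(25): -4≡22 → W
A(0)−M(12): -12≡14 → O
L(11)−M(12): -1≡25 → Z
D(3)−E(4): -1≡25 → Z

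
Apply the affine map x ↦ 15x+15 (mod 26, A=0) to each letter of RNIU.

R(17): 15·17+15=270≡10 → K
N(13): 15·13+15=210≡2 → C
I(8): 15·8+15=135≡5 → F
U(20): 15·20+15=315≡3 → D

KCFD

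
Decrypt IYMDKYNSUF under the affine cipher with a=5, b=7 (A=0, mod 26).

VTBULTWXNK

The inverse of 5 mod 26 is 21, since 5·21=105≡1. Apply D(y)=21·(y−7) mod 26:
I(8): 21·(8−7)=21 → V
Y(24): 21·(24−7)=357≡19 → T
M(12): 21·(12−7)=105≡1 → B
D(3): 21·(3−7)=-84≡20 → U
K(10): 21·(10−7)=63≡11 → L
Y(24): 21·(24−7)=357≡19 → T
N(13): 21·(13−7)=126≡22 → W
S(18): 21·(18−7)=231≡23 → X
U(20): 21·(20−7)=273≡13 → N
F(5): 21·(5−7)=-42≡10 → K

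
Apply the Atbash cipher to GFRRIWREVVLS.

G(6) → T(19)
F(5) → U(20)
R(17) → I(8)
R(17) → I(8)
I(8) → R(17)
W(22) → D(3)
R(17) → I(8)
E(4) → V(21)
V(21) → E(4)
V(21) → E(4)
L(11) → O(14)
S(18) → H(7)

TUIIRDIVEEOH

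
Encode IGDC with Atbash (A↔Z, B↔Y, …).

RTWX

I(8) → R(17)
G(6) → T(19)
D(3) → W(22)
C(2) → X(23)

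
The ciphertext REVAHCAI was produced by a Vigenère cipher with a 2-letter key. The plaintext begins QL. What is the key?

Subtract each crib letter from the matching ciphertext letter (mod 26):
R(17)−Q(16)=1 → B
E(4)−L(11)=-7≡19 → T

BT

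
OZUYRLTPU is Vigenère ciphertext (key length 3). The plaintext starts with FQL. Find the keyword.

JJJ

Subtract each crib letter from the matching ciphertext letter (mod 26):
O(14)−F(5)=9 → J
Z(25)−Q(16)=9 → J
U(20)−L(11)=9 → J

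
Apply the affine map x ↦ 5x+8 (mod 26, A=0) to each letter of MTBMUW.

M(12): 5·12+8=68≡16 → Q
T(19): 5·19+8=103≡25 → Z
B(1): 5·1+8=13 → N
M(12): 5·12+8=68≡16 → Q
U(20): 5·20+8=108≡4 → E
W(22): 5·22+8=118≡14 → O

QZNQEO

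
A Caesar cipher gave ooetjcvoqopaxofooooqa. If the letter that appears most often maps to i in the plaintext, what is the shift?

The most frequent ciphertext letter is o (appears 9 times).
o is position 14; i is position 8.
Shift = 6.

6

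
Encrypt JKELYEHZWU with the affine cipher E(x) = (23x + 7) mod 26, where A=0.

GDVANVMKTZ

J(9): 23·9+7=214≡6 → G
K(10): 23·10+7=237≡3 → D
E(4): 23·4+7=99≡21 → V
L(11): 23·11+7=260≡0 → A
Y(24): 23·24+7=559≡13 → N
E(4): 23·4+7=99≡21 → V
H(7): 23·7+7=168≡12 → M
Z(25): 23·25+7=582≡10 → K
W(22): 23·22+7=513≡19 → T
U(20): 23·20+7=467≡25 → Z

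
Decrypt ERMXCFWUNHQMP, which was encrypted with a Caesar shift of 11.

TGBMRULJCWFBE

E(4): 4−11=-7≡19 → T
R(17): 17−11=6 → G
M(12): 12−11=1 → B
X(23): 23−11=12 → M
C(2): 2−11=-9≡17 → R
F(5): 5−11=-6≡20 → U
W(22): 22−11=11 → L
U(20): 20−11=9 → J
N(13): 13−11=2 → C
H(7): 7−11=-4≡22 → W
Q(16): 16−11=5 → F
M(12): 12−11=1 → B
P(15): 15−11=4 → E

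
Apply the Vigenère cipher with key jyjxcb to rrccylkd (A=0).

Repeat the key across the message: jyjxcbjy
r(17)+j(9): 26≡0 → a
r(17)+y(24): 41≡15 → p
c(2)+j(9): 11 → l
c(2)+x(23): 25 → z
y(24)+c(2): 26≡0 → a
l(11)+b(1): 12 → m
k(10)+j(9): 19 → t
d(3)+y(24): 27≡1 → b

aplzamtb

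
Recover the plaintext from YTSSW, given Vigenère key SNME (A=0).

GGGOE

Repeat the key across the ciphertext: SNMES
Y(24)−S(18): 6 → G
T(19)−N(13): 6 → G
S(18)−M(12): 6 → G
S(18)−E(4): 14 → O
W(22)−S(18): 4 → E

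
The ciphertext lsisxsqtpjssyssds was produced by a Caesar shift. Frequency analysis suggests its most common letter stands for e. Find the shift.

14

The most frequent ciphertext letter is s (appears 8 times).
s is position 18; e is position 4.
Shift = 14.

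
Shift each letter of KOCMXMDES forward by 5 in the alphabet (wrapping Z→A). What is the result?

PTHRCRIJX

K(10): 10+5=15 → P
O(14): 14+5=19 → T
C(2): 2+5=7 → H
M(12): 12+5=17 → R
X(23): 23+5=28≡2 → C
M(12): 12+5=17 → R
D(3): 3+5=8 → I
E(4): 4+5=9 → J
S(18): 18+5=23 → X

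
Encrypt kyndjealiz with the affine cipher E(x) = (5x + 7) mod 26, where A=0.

fxuwabhkvc

k(10): 5·10+7=57≡5 → f
y(24): 5·24+7=127≡23 → x
n(13): 5·13+7=72≡20 → u
d(3): 5·3+7=22 → w
j(9): 5·9+7=52≡0 → a
e(4): 5·4+7=27≡1 → b
a(0): 5·0+7=7 → h
l(11): 5·11+7=62≡10 → k
i(8): 5·8+7=47≡21 → v
z(25): 5·25+7=132≡2 → c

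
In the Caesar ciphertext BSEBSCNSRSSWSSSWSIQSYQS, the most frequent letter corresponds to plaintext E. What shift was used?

The most frequent ciphertext letter is S (appears 11 times).
S is position 18; E is position 4.
Shift = 14.

14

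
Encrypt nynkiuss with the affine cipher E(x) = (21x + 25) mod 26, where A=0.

mjmbldnn

n(13): 21·13+25=298≡12 → m
y(24): 21·24+25=529≡9 → j
n(13): 21·13+25=298≡12 → m
k(10): 21·10+25=235≡1 → b
i(8): 21·8+25=193≡11 → l
u(20): 21·20+25=445≡3 → d
s(18): 21·18+25=403≡13 → n
s(18): 21·18+25=403≡13 → n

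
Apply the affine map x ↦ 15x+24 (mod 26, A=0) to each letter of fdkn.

f(5): 15·5+24=99≡21 → v
d(3): 15·3+24=69≡17 → r
k(10): 15·10+24=174≡18 → s
n(13): 15·13+24=219≡11 → l

vrsl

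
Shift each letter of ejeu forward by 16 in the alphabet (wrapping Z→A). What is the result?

e(4): 4+16=20 → u
j(9): 9+16=25 → z
e(4): 4+16=20 → u
u(20): 20+16=36≡10 → k

uzuk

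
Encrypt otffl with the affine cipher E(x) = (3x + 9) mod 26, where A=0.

o(14): 3·14+9=51≡25 → z
t(19): 3·19+9=66≡14 → o
f(5): 3·5+9=24 → y
f(5): 3·5+9=24 → y
l(11): 3·11+9=42≡16 → q

zoyyq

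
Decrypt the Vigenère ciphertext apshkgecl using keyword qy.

Repeat the key across the ciphertext: qyqyqyqyq
a(0)−q(16): -16≡10 → k
p(15)−y(24): -9≡17 → r
s(18)−q(16): 2 → c
h(7)−y(24): -17≡9 → j
k(10)−q(16): -6≡20 → u
g(6)−y(24): -18≡8 → i
e(4)−q(16): -12≡14 → o
c(2)−y(24): -22≡4 → e
l(11)−q(16): -5≡21 → v

krcjuioev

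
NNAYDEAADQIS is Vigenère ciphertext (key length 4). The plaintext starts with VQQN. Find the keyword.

SXKL

Subtract each crib letter from the matching ciphertext letter (mod 26):
N(13)−V(21)=-8≡18 → S
N(13)−Q(16)=-3≡23 → X
A(0)−Q(16)=-16≡10 → K
Y(24)−N(13)=11 → L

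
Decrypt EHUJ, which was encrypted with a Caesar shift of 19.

E(4): 4−19=-15≡11 → L
H(7): 7−19=-12≡14 → O
U(20): 20−19=1 → B
J(9): 9−19=-10≡16 → Q

LOBQ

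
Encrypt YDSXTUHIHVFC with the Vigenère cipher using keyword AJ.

YMSGTDHRHEFL

Repeat the key across the message: AJAJAJAJAJAJ
Y(24)+A(0): 24 → Y
D(3)+J(9): 12 → M
S(18)+A(0): 18 → S
X(23)+J(9): 32≡6 → G
T(19)+A(0): 19 → T
U(20)+J(9): 29≡3 → D
H(7)+A(0): 7 → H
I(8)+J(9): 17 → R
H(7)+A(0): 7 → H
V(21)+J(9): 30≡4 → E
F(5)+A(0): 5 → F
C(2)+J(9): 11 → L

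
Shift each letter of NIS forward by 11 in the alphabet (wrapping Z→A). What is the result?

YTD

N(13): 13+11=24 → Y
I(8): 8+11=19 → T
S(18): 18+11=29≡3 → D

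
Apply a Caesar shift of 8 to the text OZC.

WHK

O(14): 14+8=22 → W
Z(25): 25+8=33≡7 → H
C(2): 2+8=10 → K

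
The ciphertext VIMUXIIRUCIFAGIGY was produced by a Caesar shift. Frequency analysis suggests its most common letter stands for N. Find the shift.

21

The most frequent ciphertext letter is I (appears 5 times).
I is position 8; N is position 13.
Shift = -5≡21.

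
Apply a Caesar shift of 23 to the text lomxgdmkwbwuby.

iljudajhtytryv

l(11): 11+23=34≡8 → i
o(14): 14+23=37≡11 → l
m(12): 12+23=35≡9 → j
x(23): 23+23=46≡20 → u
g(6): 6+23=29≡3 → d
d(3): 3+23=26≡0 → a
m(12): 12+23=35≡9 → j
k(10): 10+23=33≡7 → h
w(22): 22+23=45≡19 → t
b(1): 1+23=24 → y
w(22): 22+23=45≡19 → t
u(20): 20+23=43≡17 → r
b(1): 1+23=24 → y
y(24): 24+23=47≡21 → v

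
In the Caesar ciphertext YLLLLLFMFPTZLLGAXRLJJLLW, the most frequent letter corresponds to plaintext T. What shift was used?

18

The most frequent ciphertext letter is L (appears 10 times).
L is position 11; T is position 19.
Shift = -8≡18.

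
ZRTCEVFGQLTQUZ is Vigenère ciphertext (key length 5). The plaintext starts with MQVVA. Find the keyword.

Subtract each crib letter from the matching ciphertext letter (mod 26):
Z(25)−M(12)=13 → N
R(17)−Q(16)=1 → B
T(19)−V(21)=-2≡24 → Y
C(2)−V(21)=-19≡7 → H
E(4)−A(0)=4 → E

NBYHE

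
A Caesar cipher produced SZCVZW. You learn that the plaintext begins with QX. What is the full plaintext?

QXATXU

From the crib: S(18)−Q(16)=2, so the shift is 2.
Subtract 2 from each ciphertext letter:
S(18): 18−2=16 → Q
Z(25): 25−2=23 → X
C(2): 2−2=0 → A
V(21): 21−2=19 → T
Z(25): 25−2=23 → X
W(22): 22−2=20 → U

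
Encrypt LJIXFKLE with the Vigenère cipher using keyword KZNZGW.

VIVWLGVD

Repeat the key across the message: KZNZGWKZ
L(11)+K(10): 21 → V
J(9)+Z(25): 34≡8 → I
I(8)+N(13): 21 → V
X(23)+Z(25): 48≡22 → W
F(5)+G(6): 11 → L
K(10)+W(22): 32≡6 → G
L(11)+K(10): 21 → V
E(4)+Z(25): 29≡3 → D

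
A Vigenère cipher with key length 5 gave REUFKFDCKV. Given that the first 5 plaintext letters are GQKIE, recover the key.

LOKXG

Subtract each crib letter from the matching ciphertext letter (mod 26):
R(17)−G(6)=11 → L
E(4)−Q(16)=-12≡14 → O
U(20)−K(10)=10 → K
F(5)−I(8)=-3≡23 → X
K(10)−E(4)=6 → G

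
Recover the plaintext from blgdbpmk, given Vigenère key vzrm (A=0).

Repeat the key across the ciphertext: vzrmvzrm
b(1)−v(21): -20≡6 → g
l(11)−z(25): -14≡12 → m
g(6)−r(17): -11≡15 → p
d(3)−m(12): -9≡17 → r
b(1)−v(21): -20≡6 → g
p(15)−z(25): -10≡16 → q
m(12)−r(17): -5≡21 → v
k(10)−m(12): -2≡24 → y

gmprgqvy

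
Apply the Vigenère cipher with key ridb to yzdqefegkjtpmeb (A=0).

Repeat the key across the message: ridbridbridbrid
y(24)+r(17): 41≡15 → p
z(25)+i(8): 33≡7 → h
d(3)+d(3): 6 → g
q(16)+b(1): 17 → r
e(4)+r(17): 21 → v
f(5)+i(8): 13 → n
e(4)+d(3): 7 → h
g(6)+b(1): 7 → h
k(10)+r(17): 27≡1 → b
j(9)+i(8): 17 → r
t(19)+d(3): 22 → w
p(15)+b(1): 16 → q
m(12)+r(17): 29≡3 → d
e(4)+i(8): 12 → m
b(1)+d(3): 4 → e

phgrvnhhbrwqdme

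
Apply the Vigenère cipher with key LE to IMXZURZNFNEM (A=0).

TQIDFVKRQRPQ

Repeat the key across the message: LELELELELELE
I(8)+L(11): 19 → T
M(12)+E(4): 16 → Q
X(23)+L(11): 34≡8 → I
Z(25)+E(4): 29≡3 → D
U(20)+L(11): 31≡5 → F
R(17)+E(4): 21 → V
Z(25)+L(11): 36≡10 → K
N(13)+E(4): 17 → R
F(5)+L(11): 16 → Q
N(13)+E(4): 17 → R
E(4)+L(11): 15 → P
M(12)+E(4): 16 → Q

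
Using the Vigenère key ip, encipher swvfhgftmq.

aldupvniuf

Repeat the key across the message: ipipipipip
s(18)+i(8): 26≡0 → a
w(22)+p(15): 37≡11 → l
v(21)+i(8): 29≡3 → d
f(5)+p(15): 20 → u
h(7)+i(8): 15 → p
g(6)+p(15): 21 → v
f(5)+i(8): 13 → n
t(19)+p(15): 34≡8 → i
m(12)+i(8): 20 → u
q(16)+p(15): 31≡5 → f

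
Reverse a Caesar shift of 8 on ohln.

o(14): 14−8=6 → g
h(7): 7−8=-1≡25 → z
l(11): 11−8=3 → d
n(13): 13−8=5 → f

gzdf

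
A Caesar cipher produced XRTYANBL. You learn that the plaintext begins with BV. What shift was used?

From the crib: X(23)−B(1)=22, so the shift is 22.

22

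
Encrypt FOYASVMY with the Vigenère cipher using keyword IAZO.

NOXOAVLM

Repeat the key across the message: IAZOIAZO
F(5)+I(8): 13 → N
O(14)+A(0): 14 → O
Y(24)+Z(25): 49≡23 → X
A(0)+O(14): 14 → O
S(18)+I(8): 26≡0 → A
V(21)+A(0): 21 → V
M(12)+Z(25): 37≡11 → L
Y(24)+O(14): 38≡12 → M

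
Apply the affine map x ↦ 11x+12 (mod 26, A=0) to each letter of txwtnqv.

nfunzgj

t(19): 11·19+12=221≡13 → n
x(23): 11·23+12=265≡5 → f
w(22): 11·22+12=254≡20 → u
t(19): 11·19+12=221≡13 → n
n(13): 11·13+12=155≡25 → z
q(16): 11·16+12=188≡6 → g
v(21): 11·21+12=243≡9 → j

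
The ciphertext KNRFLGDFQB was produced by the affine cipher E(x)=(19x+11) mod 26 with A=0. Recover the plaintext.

PWOMAXQMDU

The inverse of 19 mod 26 is 11, since 19·11=209≡1. Apply D(y)=11·(y−11) mod 26:
K(10): 11·(10−11)=-11≡15 → P
N(13): 11·(13−11)=22 → W
R(17): 11·(17−11)=66≡14 → O
F(5): 11·(5−11)=-66≡12 → M
L(11): 11·(11−11)=0 → A
G(6): 11·(6−11)=-55≡23 → X
D(3): 11·(3−11)=-88≡16 → Q
F(5): 11·(5−11)=-66≡12 → M
Q(16): 11·(16−11)=55≡3 → D
B(1): 11·(1−11)=-110≡20 → U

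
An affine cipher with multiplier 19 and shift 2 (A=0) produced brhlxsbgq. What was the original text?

The inverse of 19 mod 26 is 11, since 19·11=209≡1. Apply D(y)=11·(y−2) mod 26:
b(1): 11·(1−2)=-11≡15 → p
r(17): 11·(17−2)=165≡9 → j
h(7): 11·(7−2)=55≡3 → d
l(11): 11·(11−2)=99≡21 → v
x(23): 11·(23−2)=231≡23 → x
s(18): 11·(18−2)=176≡20 → u
b(1): 11·(1−2)=-11≡15 → p
g(6): 11·(6−2)=44≡18 → s
q(16): 11·(16−2)=154≡24 → y

pjdvxupsy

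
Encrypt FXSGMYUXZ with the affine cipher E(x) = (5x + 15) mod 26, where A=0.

OABTXFLAK

F(5): 5·5+15=40≡14 → O
X(23): 5·23+15=130≡0 → A
S(18): 5·18+15=105≡1 → B
G(6): 5·6+15=45≡19 → T
M(12): 5·12+15=75≡23 → X
Y(24): 5·24+15=135≡5 → F
U(20): 5·20+15=115≡11 → L
X(23): 5·23+15=130≡0 → A
Z(25): 5·25+15=140≡10 → K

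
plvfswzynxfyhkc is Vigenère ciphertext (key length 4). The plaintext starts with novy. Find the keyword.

cxah

Subtract each crib letter from the matching ciphertext letter (mod 26):
p(15)−n(13)=2 → c
l(11)−o(14)=-3≡23 → x
v(21)−v(21)=0 → a
f(5)−y(24)=-19≡7 → h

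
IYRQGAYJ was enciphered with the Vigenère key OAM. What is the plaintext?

Repeat the key across the ciphertext: OAMOAMOA
I(8)−O(14): -6≡20 → U
Y(24)−A(0): 24 → Y
R(17)−M(12): 5 → F
Q(16)−O(14): 2 → C
G(6)−A(0): 6 → G
A(0)−M(12): -12≡14 → O
Y(24)−O(14): 10 → K
J(9)−A(0): 9 → J

UYFCGOKJ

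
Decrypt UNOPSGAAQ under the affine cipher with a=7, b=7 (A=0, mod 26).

NMBQJLZZF

The inverse of 7 mod 26 is 15, since 7·15=105≡1. Apply D(y)=15·(y−7) mod 26:
U(20): 15·(20−7)=195≡13 → N
N(13): 15·(13−7)=90≡12 → M
O(14): 15·(14−7)=105≡1 → B
P(15): 15·(15−7)=120≡16 → Q
S(18): 15·(18−7)=165≡9 → J
G(6): 15·(6−7)=-15≡11 → L
A(0): 15·(0−7)=-105≡25 → Z
A(0): 15·(0−7)=-105≡25 → Z
Q(16): 15·(16−7)=135≡5 → F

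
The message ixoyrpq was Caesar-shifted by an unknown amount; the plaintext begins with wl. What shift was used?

12

From the crib: i(8)−w(22)=-14≡12, so the shift is 12.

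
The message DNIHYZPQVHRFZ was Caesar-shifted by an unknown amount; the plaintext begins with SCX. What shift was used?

11

From the crib: D(3)−S(18)=-15≡11, so the shift is 11.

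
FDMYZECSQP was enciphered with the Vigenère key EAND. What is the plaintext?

Repeat the key across the ciphertext: EANDEANDEA
F(5)−E(4): 1 → B
D(3)−A(0): 3 → D
M(12)−N(13): -1≡25 → Z
Y(24)−D(3): 21 → V
Z(25)−E(4): 21 → V
E(4)−A(0): 4 → E
C(2)−N(13): -11≡15 → P
S(18)−D(3): 15 → P
Q(16)−E(4): 12 → M
P(15)−A(0): 15 → P

BDZVVEPPMP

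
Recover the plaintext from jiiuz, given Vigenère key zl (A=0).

Repeat the key across the ciphertext: zlzlz
j(9)−z(25): -16≡10 → k
i(8)−l(11): -3≡23 → x
i(8)−z(25): -17≡9 → j
u(20)−l(11): 9 → j
z(25)−z(25): 0 → a

kxjja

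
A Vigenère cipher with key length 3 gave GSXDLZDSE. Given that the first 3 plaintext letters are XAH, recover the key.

Subtract each crib letter from the matching ciphertext letter (mod 26):
G(6)−X(23)=-17≡9 → J
S(18)−A(0)=18 → S
X(23)−H(7)=16 → Q

JSQ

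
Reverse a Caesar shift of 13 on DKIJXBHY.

D(3): 3−13=-10≡16 → Q
K(10): 10−13=-3≡23 → X
I(8): 8−13=-5≡21 → V
J(9): 9−13=-4≡22 → W
X(23): 23−13=10 → K
B(1): 1−13=-12≡14 → O
H(7): 7−13=-6≡20 → U
Y(24): 24−13=11 → L

QXVWKOUL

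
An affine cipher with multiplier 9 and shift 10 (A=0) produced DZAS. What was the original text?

FTWY

The inverse of 9 mod 26 is 3, since 9·3=27≡1. Apply D(y)=3·(y−10) mod 26:
D(3): 3·(3−10)=-21≡5 → F
Z(25): 3·(25−10)=45≡19 → T
A(0): 3·(0−10)=-30≡22 → W
S(18): 3·(18−10)=24 → Y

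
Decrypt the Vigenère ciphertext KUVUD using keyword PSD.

VCSFL

Repeat the key across the ciphertext: PSDPS
K(10)−P(15): -5≡21 → V
U(20)−S(18): 2 → C
V(21)−D(3): 18 → S
U(20)−P(15): 5 → F
D(3)−S(18): -15≡11 → L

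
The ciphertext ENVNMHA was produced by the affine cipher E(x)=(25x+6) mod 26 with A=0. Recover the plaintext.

CTLTUZG

The inverse of 25 mod 26 is 25, since 25·25=625≡1. Apply D(y)=25·(y−6) mod 26:
E(4): 25·(4−6)=-50≡2 → C
N(13): 25·(13−6)=175≡19 → T
V(21): 25·(21−6)=375≡11 → L
N(13): 25·(13−6)=175≡19 → T
M(12): 25·(12−6)=150≡20 → U
H(7): 25·(7−6)=25 → Z
A(0): 25·(0−6)=-150≡6 → G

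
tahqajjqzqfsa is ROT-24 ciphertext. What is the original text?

vcjscllsbshuc

t(19): 19−24=-5≡21 → v
a(0): 0−24=-24≡2 → c
h(7): 7−24=-17≡9 → j
q(16): 16−24=-8≡18 → s
a(0): 0−24=-24≡2 → c
j(9): 9−24=-15≡11 → l
j(9): 9−24=-15≡11 → l
q(16): 16−24=-8≡18 → s
z(25): 25−24=1 → b
q(16): 16−24=-8≡18 → s
f(5): 5−24=-19≡7 → h
s(18): 18−24=-6≡20 → u
a(0): 0−24=-24≡2 → c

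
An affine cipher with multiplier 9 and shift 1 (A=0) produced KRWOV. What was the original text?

The inverse of 9 mod 26 is 3, since 9·3=27≡1. Apply D(y)=3·(y−1) mod 26:
K(10): 3·(10−1)=27≡1 → B
R(17): 3·(17−1)=48≡22 → W
W(22): 3·(22−1)=63≡11 → L
O(14): 3·(14−1)=39≡13 → N
V(21): 3·(21−1)=60≡8 → I

BWLNI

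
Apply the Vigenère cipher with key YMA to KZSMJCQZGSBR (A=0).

ILSKVCOLGQNR

Repeat the key across the message: YMAYMAYMAYMA
K(10)+Y(24): 34≡8 → I
Z(25)+M(12): 37≡11 → L
S(18)+A(0): 18 → S
M(12)+Y(24): 36≡10 → K
J(9)+M(12): 21 → V
C(2)+A(0): 2 → C
Q(16)+Y(24): 40≡14 → O
Z(25)+M(12): 37≡11 → L
G(6)+A(0): 6 → G
S(18)+Y(24): 42≡16 → Q
B(1)+M(12): 13 → N
R(17)+A(0): 17 → R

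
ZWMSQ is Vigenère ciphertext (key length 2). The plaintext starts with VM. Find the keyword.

Subtract each crib letter from the matching ciphertext letter (mod 26):
Z(25)−V(21)=4 → E
W(22)−M(12)=10 → K

EK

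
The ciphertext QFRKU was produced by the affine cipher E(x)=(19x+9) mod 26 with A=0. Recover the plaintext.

The inverse of 19 mod 26 is 11, since 19·11=209≡1. Apply D(y)=11·(y−9) mod 26:
Q(16): 11·(16−9)=77≡25 → Z
F(5): 11·(5−9)=-44≡8 → I
R(17): 11·(17−9)=88≡10 → K
K(10): 11·(10−9)=11 → L
U(20): 11·(20−9)=121≡17 → R

ZIKLR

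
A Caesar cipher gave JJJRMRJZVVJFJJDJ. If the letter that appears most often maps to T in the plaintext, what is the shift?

The most frequent ciphertext letter is J (appears 8 times).
J is position 9; T is position 19.
Shift = -10≡16.

16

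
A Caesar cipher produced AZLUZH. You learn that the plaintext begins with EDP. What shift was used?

22

From the crib: A(0)−E(4)=-4≡22, so the shift is 22.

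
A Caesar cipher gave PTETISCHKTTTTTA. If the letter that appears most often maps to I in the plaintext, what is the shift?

11

The most frequent ciphertext letter is T (appears 7 times).
T is position 19; I is position 8.
Shift = 11.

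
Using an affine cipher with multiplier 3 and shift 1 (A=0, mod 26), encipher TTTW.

GGGP

T(19): 3·19+1=58≡6 → G
T(19): 3·19+1=58≡6 → G
T(19): 3·19+1=58≡6 → G
W(22): 3·22+1=67≡15 → P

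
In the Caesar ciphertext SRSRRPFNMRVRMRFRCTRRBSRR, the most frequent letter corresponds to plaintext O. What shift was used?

The most frequent ciphertext letter is R (appears 11 times).
R is position 17; O is position 14.
Shift = 3.

3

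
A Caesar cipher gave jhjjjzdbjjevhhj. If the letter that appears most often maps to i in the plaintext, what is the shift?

The most frequent ciphertext letter is j (appears 7 times).
j is position 9; i is position 8.
Shift = 1.

1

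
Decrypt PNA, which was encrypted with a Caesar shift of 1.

P(15): 15−1=14 → O
N(13): 13−1=12 → M
A(0): 0−1=-1≡25 → Z

OMZ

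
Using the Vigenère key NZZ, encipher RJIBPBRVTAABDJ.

Repeat the key across the message: NZZNZZNZZNZZNZ
R(17)+N(13): 30≡4 → E
J(9)+Z(25): 34≡8 → I
I(8)+Z(25): 33≡7 → H
B(1)+N(13): 14 → O
P(15)+Z(25): 40≡14 → O
B(1)+Z(25): 26≡0 → A
R(17)+N(13): 30≡4 → E
V(21)+Z(25): 46≡20 → U
T(19)+Z(25): 44≡18 → S
A(0)+N(13): 13 → N
A(0)+Z(25): 25 → Z
B(1)+Z(25): 26≡0 → A
D(3)+N(13): 16 → Q
J(9)+Z(25): 34≡8 → I

EIHOOAEUSNZAQI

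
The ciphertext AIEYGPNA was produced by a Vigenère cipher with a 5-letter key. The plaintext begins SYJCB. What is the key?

Subtract each crib letter from the matching ciphertext letter (mod 26):
A(0)−S(18)=-18≡8 → I
I(8)−Y(24)=-16≡10 → K
E(4)−J(9)=-5≡21 → V
Y(24)−C(2)=22 → W
G(6)−B(1)=5 → F

IKVWF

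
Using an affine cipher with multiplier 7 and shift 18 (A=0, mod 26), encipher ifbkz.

wbzkl

i(8): 7·8+18=74≡22 → w
f(5): 7·5+18=53≡1 → b
b(1): 7·1+18=25 → z
k(10): 7·10+18=88≡10 → k
z(25): 7·25+18=193≡11 → l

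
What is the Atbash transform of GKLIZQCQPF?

TPORAJXJKU

G(6) → T(19)
K(10) → P(15)
L(11) → O(14)
I(8) → R(17)
Z(25) → A(0)
Q(16) → J(9)
C(2) → X(23)
Q(16) → J(9)
P(15) → K(10)
F(5) → U(20)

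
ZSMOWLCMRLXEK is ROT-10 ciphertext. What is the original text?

Z(25): 25−10=15 → P
S(18): 18−10=8 → I
M(12): 12−10=2 → C
O(14): 14−10=4 → E
W(22): 22−10=12 → M
L(11): 11−10=1 → B
C(2): 2−10=-8≡18 → S
M(12): 12−10=2 → C
R(17): 17−10=7 → H
L(11): 11−10=1 → B
X(23): 23−10=13 → N
E(4): 4−10=-6≡20 → U
K(10): 10−10=0 → A

PICEMBSCHBNUA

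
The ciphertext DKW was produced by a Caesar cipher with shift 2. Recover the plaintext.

D(3): 3−2=1 → B
K(10): 10−2=8 → I
W(22): 22−2=20 → U

BIU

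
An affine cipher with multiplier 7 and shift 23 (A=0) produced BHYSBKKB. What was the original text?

IUPDINNI

The inverse of 7 mod 26 is 15, since 7·15=105≡1. Apply D(y)=15·(y−23) mod 26:
B(1): 15·(1−23)=-330≡8 → I
H(7): 15·(7−23)=-240≡20 → U
Y(24): 15·(24−23)=15 → P
S(18): 15·(18−23)=-75≡3 → D
B(1): 15·(1−23)=-330≡8 → I
K(10): 15·(10−23)=-195≡13 → N
K(10): 15·(10−23)=-195≡13 → N
B(1): 15·(1−23)=-330≡8 → I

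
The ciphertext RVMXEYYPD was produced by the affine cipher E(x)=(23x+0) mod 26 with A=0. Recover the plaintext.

The inverse of 23 mod 26 is 17, since 23·17=391≡1. Apply D(y)=17·(y−0) mod 26:
R(17): 17·(17−0)=289≡3 → D
V(21): 17·(21−0)=357≡19 → T
M(12): 17·(12−0)=204≡22 → W
X(23): 17·(23−0)=391≡1 → B
E(4): 17·(4−0)=68≡16 → Q
Y(24): 17·(24−0)=408≡18 → S
Y(24): 17·(24−0)=408≡18 → S
P(15): 17·(15−0)=255≡21 → V
D(3): 17·(3−0)=51≡25 → Z

DTWBQSSVZ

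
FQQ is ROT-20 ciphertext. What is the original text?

LWW

F(5): 5−20=-15≡11 → L
Q(16): 16−20=-4≡22 → W
Q(16): 16−20=-4≡22 → W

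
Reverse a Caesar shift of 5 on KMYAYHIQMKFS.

K(10): 10−5=5 → F
M(12): 12−5=7 → H
Y(24): 24−5=19 → T
A(0): 0−5=-5≡21 → V
Y(24): 24−5=19 → T
H(7): 7−5=2 → C
I(8): 8−5=3 → D
Q(16): 16−5=11 → L
M(12): 12−5=7 → H
K(10): 10−5=5 → F
F(5): 5−5=0 → A
S(18): 18−5=13 → N

FHTVTCDLHFAN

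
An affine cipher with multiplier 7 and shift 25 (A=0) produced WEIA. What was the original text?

The inverse of 7 mod 26 is 15, since 7·15=105≡1. Apply D(y)=15·(y−25) mod 26:
W(22): 15·(22−25)=-45≡7 → H
E(4): 15·(4−25)=-315≡23 → X
I(8): 15·(8−25)=-255≡5 → F
A(0): 15·(0−25)=-375≡15 → P

HXFP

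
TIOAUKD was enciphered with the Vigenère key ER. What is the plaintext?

PRKJQTZ

Repeat the key across the ciphertext: ERERERE
T(19)−E(4): 15 → P
I(8)−R(17): -9≡17 → R
O(14)−E(4): 10 → K
A(0)−R(17): -17≡9 → J
U(20)−E(4): 16 → Q
K(10)−R(17): -7≡19 → T
D(3)−E(4): -1≡25 → Z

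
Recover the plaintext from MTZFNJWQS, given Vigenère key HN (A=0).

Repeat the key across the ciphertext: HNHNHNHNH
M(12)−H(7): 5 → F
T(19)−N(13): 6 → G
Z(25)−H(7): 18 → S
F(5)−N(13): -8≡18 → S
N(13)−H(7): 6 → G
J(9)−N(13): -4≡22 → W
W(22)−H(7): 15 → P
Q(16)−N(13): 3 → D
S(18)−H(7): 11 → L

FGSSGWPDL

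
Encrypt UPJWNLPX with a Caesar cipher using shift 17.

U(20): 20+17=37≡11 → L
P(15): 15+17=32≡6 → G
J(9): 9+17=26≡0 → A
W(22): 22+17=39≡13 → N
N(13): 13+17=30≡4 → E
L(11): 11+17=28≡2 → C
P(15): 15+17=32≡6 → G
X(23): 23+17=40≡14 → O

LGANECGO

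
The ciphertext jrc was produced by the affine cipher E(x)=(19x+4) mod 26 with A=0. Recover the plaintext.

dne

The inverse of 19 mod 26 is 11, since 19·11=209≡1. Apply D(y)=11·(y−4) mod 26:
j(9): 11·(9−4)=55≡3 → d
r(17): 11·(17−4)=143≡13 → n
c(2): 11·(2−4)=-22≡4 → e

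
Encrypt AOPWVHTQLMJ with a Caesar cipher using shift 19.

THIPOAMJEFC

A(0): 0+19=19 → T
O(14): 14+19=33≡7 → H
P(15): 15+19=34≡8 → I
W(22): 22+19=41≡15 → P
V(21): 21+19=40≡14 → O
H(7): 7+19=26≡0 → A
T(19): 19+19=38≡12 → M
Q(16): 16+19=35≡9 → J
L(11): 11+19=30≡4 → E
M(12): 12+19=31≡5 → F
J(9): 9+19=28≡2 → C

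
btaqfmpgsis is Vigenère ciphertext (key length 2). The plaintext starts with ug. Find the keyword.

Subtract each crib letter from the matching ciphertext letter (mod 26):
b(1)−u(20)=-19≡7 → h
t(19)−g(6)=13 → n

hn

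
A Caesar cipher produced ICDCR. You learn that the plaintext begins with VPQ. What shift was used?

From the crib: I(8)−V(21)=-13≡13, so the shift is 13.

13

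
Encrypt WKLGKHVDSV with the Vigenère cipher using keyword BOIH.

XYTNLVDKTJ

Repeat the key across the message: BOIHBOIHBO
W(22)+B(1): 23 → X
K(10)+O(14): 24 → Y
L(11)+I(8): 19 → T
G(6)+H(7): 13 → N
K(10)+B(1): 11 → L
H(7)+O(14): 21 → V
V(21)+I(8): 29≡3 → D
D(3)+H(7): 10 → K
S(18)+B(1): 19 → T
V(21)+O(14): 35≡9 → J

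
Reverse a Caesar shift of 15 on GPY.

RAJ

G(6): 6−15=-9≡17 → R
P(15): 15−15=0 → A
Y(24): 24−15=9 → J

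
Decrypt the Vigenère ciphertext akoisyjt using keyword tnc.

Repeat the key across the ciphertext: tnctnctn
a(0)−t(19): -19≡7 → h
k(10)−n(13): -3≡23 → x
o(14)−c(2): 12 → m
i(8)−t(19): -11≡15 → p
s(18)−n(13): 5 → f
y(24)−c(2): 22 → w
j(9)−t(19): -10≡16 → q
t(19)−n(13): 6 → g

hxmpfwqg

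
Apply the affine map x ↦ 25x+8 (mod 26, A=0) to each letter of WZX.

MJL

W(22): 25·22+8=558≡12 → M
Z(25): 25·25+8=633≡9 → J
X(23): 25·23+8=583≡11 → L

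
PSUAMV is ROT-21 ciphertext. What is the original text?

UXZFRA

P(15): 15−21=-6≡20 → U
S(18): 18−21=-3≡23 → X
U(20): 20−21=-1≡25 → Z
A(0): 0−21=-21≡5 → F
M(12): 12−21=-9≡17 → R
V(21): 21−21=0 → A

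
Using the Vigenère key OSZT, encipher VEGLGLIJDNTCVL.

JWFEUDHCRFSVJD

Repeat the key across the message: OSZTOSZTOSZTOS
V(21)+O(14): 35≡9 → J
E(4)+S(18): 22 → W
G(6)+Z(25): 31≡5 → F
L(11)+T(19): 30≡4 → E
G(6)+O(14): 20 → U
L(11)+S(18): 29≡3 → D
I(8)+Z(25): 33≡7 → H
J(9)+T(19): 28≡2 → C
D(3)+O(14): 17 → R
N(13)+S(18): 31≡5 → F
T(19)+Z(25): 44≡18 → S
C(2)+T(19): 21 → V
V(21)+O(14): 35≡9 → J
L(11)+S(18): 29≡3 → D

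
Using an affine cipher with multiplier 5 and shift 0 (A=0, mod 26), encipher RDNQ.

R(17): 5·17+0=85≡7 → H
D(3): 5·3+0=15 → P
N(13): 5·13+0=65≡13 → N
Q(16): 5·16+0=80≡2 → C

HPNC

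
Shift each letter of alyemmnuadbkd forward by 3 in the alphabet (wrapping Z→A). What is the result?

a(0): 0+3=3 → d
l(11): 11+3=14 → o
y(24): 24+3=27≡1 → b
e(4): 4+3=7 → h
m(12): 12+3=15 → p
m(12): 12+3=15 → p
n(13): 13+3=16 → q
u(20): 20+3=23 → x
a(0): 0+3=3 → d
d(3): 3+3=6 → g
b(1): 1+3=4 → e
k(10): 10+3=13 → n
d(3): 3+3=6 → g

dobhppqxdgeng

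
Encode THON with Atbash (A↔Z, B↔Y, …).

GSLM

T(19) → G(6)
H(7) → S(18)
O(14) → L(11)
N(13) → M(12)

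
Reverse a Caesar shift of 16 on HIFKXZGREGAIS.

RSPUHJQBOQKSC

H(7): 7−16=-9≡17 → R
I(8): 8−16=-8≡18 → S
F(5): 5−16=-11≡15 → P
K(10): 10−16=-6≡20 → U
X(23): 23−16=7 → H
Z(25): 25−16=9 → J
G(6): 6−16=-10≡16 → Q
R(17): 17−16=1 → B
E(4): 4−16=-12≡14 → O
G(6): 6−16=-10≡16 → Q
A(0): 0−16=-16≡10 → K
I(8): 8−16=-8≡18 → S
S(18): 18−16=2 → C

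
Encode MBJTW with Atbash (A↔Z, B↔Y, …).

NYQGD

M(12) → N(13)
B(1) → Y(24)
J(9) → Q(16)
T(19) → G(6)
W(22) → D(3)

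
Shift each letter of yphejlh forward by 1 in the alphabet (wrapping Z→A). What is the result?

zqifkmi

y(24): 24+1=25 → z
p(15): 15+1=16 → q
h(7): 7+1=8 → i
e(4): 4+1=5 → f
j(9): 9+1=10 → k
l(11): 11+1=12 → m
h(7): 7+1=8 → i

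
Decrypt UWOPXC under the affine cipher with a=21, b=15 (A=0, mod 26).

ZJVAON

The inverse of 21 mod 26 is 5, since 21·5=105≡1. Apply D(y)=5·(y−15) mod 26:
U(20): 5·(20−15)=25 → Z
W(22): 5·(22−15)=35≡9 → J
O(14): 5·(14−15)=-5≡21 → V
P(15): 5·(15−15)=0 → A
X(23): 5·(23−15)=40≡14 → O
C(2): 5·(2−15)=-65≡13 → N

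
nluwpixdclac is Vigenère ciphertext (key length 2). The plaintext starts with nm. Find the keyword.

az

Subtract each crib letter from the matching ciphertext letter (mod 26):
n(13)−n(13)=0 → a
l(11)−m(12)=-1≡25 → z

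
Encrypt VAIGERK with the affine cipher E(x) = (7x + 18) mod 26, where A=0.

JSWIUHK

V(21): 7·21+18=165≡9 → J
A(0): 7·0+18=18 → S
I(8): 7·8+18=74≡22 → W
G(6): 7·6+18=60≡8 → I
E(4): 7·4+18=46≡20 → U
R(17): 7·17+18=137≡7 → H
K(10): 7·10+18=88≡10 → K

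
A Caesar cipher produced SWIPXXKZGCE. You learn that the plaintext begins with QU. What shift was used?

2

From the crib: S(18)−Q(16)=2, so the shift is 2.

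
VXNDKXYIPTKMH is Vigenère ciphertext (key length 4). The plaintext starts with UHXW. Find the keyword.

BQQH

Subtract each crib letter from the matching ciphertext letter (mod 26):
V(21)−U(20)=1 → B
X(23)−H(7)=16 → Q
N(13)−X(23)=-10≡16 → Q
D(3)−W(22)=-19≡7 → H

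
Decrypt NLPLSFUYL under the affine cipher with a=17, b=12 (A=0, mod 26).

The inverse of 17 mod 26 is 23, since 17·23=391≡1. Apply D(y)=23·(y−12) mod 26:
N(13): 23·(13−12)=23 → X
L(11): 23·(11−12)=-23≡3 → D
P(15): 23·(15−12)=69≡17 → R
L(11): 23·(11−12)=-23≡3 → D
S(18): 23·(18−12)=138≡8 → I
F(5): 23·(5−12)=-161≡21 → V
U(20): 23·(20−12)=184≡2 → C
Y(24): 23·(24−12)=276≡16 → Q
L(11): 23·(11−12)=-23≡3 → D

XDRDIVCQD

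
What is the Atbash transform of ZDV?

AWE

Z(25) → A(0)
D(3) → W(22)
V(21) → E(4)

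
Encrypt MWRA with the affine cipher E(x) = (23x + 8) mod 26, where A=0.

YUJI

M(12): 23·12+8=284≡24 → Y
W(22): 23·22+8=514≡20 → U
R(17): 23·17+8=399≡9 → J
A(0): 23·0+8=8 → I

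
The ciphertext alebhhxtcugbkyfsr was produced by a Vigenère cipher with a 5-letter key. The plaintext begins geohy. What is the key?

uhquj

Subtract each crib letter from the matching ciphertext letter (mod 26):
a(0)−g(6)=-6≡20 → u
l(11)−e(4)=7 → h
e(4)−o(14)=-10≡16 → q
b(1)−h(7)=-6≡20 → u
h(7)−y(24)=-17≡9 → j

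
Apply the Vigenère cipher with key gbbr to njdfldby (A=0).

Repeat the key across the message: gbbrgbbr
n(13)+g(6): 19 → t
j(9)+b(1): 10 → k
d(3)+b(1): 4 → e
f(5)+r(17): 22 → w
l(11)+g(6): 17 → r
d(3)+b(1): 4 → e
b(1)+b(1): 2 → c
y(24)+r(17): 41≡15 → p

tkewrecp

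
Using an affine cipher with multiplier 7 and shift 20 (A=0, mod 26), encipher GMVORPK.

KALOJVM

G(6): 7·6+20=62≡10 → K
M(12): 7·12+20=104≡0 → A
V(21): 7·21+20=167≡11 → L
O(14): 7·14+20=118≡14 → O
R(17): 7·17+20=139≡9 → J
P(15): 7·15+20=125≡21 → V
K(10): 7·10+20=90≡12 → M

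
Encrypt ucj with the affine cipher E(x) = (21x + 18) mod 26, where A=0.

wiz

u(20): 21·20+18=438≡22 → w
c(2): 21·2+18=60≡8 → i
j(9): 21·9+18=207≡25 → z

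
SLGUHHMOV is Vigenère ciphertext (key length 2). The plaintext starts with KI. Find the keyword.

Subtract each crib letter from the matching ciphertext letter (mod 26):
S(18)−K(10)=8 → I
L(11)−I(8)=3 → D

ID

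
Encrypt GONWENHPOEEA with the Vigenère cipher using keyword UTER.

Repeat the key across the message: UTERUTERUTER
G(6)+U(20): 26≡0 → A
O(14)+T(19): 33≡7 → H
N(13)+E(4): 17 → R
W(22)+R(17): 39≡13 → N
E(4)+U(20): 24 → Y
N(13)+T(19): 32≡6 → G
H(7)+E(4): 11 → L
P(15)+R(17): 32≡6 → G
O(14)+U(20): 34≡8 → I
E(4)+T(19): 23 → X
E(4)+E(4): 8 → I
A(0)+R(17): 17 → R

AHRNYGLGIXIR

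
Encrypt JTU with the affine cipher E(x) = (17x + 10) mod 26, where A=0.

J(9): 17·9+10=163≡7 → H
T(19): 17·19+10=333≡21 → V
U(20): 17·20+10=350≡12 → M

HVM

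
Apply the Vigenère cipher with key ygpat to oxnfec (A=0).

Repeat the key across the message: ygpaty
o(14)+y(24): 38≡12 → m
x(23)+g(6): 29≡3 → d
n(13)+p(15): 28≡2 → c
f(5)+a(0): 5 → f
e(4)+t(19): 23 → x
c(2)+y(24): 26≡0 → a

mdcfxa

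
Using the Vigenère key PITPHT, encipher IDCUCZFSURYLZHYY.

Repeat the key across the message: PITPHTPITPHTPITP
I(8)+P(15): 23 → X
D(3)+I(8): 11 → L
C(2)+T(19): 21 → V
U(20)+P(15): 35≡9 → J
C(2)+H(7): 9 → J
Z(25)+T(19): 44≡18 → S
F(5)+P(15): 20 → U
S(18)+I(8): 26≡0 → A
U(20)+T(19): 39≡13 → N
R(17)+P(15): 32≡6 → G
Y(24)+H(7): 31≡5 → F
L(11)+T(19): 30≡4 → E
Z(25)+P(15): 40≡14 → O
H(7)+I(8): 15 → P
Y(24)+T(19): 43≡17 → R
Y(24)+P(15): 39≡13 → N

XLVJJSUANGFEOPRN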